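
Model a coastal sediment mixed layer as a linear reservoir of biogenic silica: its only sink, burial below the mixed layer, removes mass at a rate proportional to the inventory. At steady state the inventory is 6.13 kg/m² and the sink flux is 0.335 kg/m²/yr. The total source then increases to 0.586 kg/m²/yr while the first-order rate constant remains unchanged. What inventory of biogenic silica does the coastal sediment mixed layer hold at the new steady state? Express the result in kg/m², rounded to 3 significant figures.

Rate constant k = F/M = 0.335 / 6.13 = 0.05465 yr⁻¹.
At the new steady state, source = k·M_new ⇒ M_new = 0.586 / 0.05465 = 10.72 kg/m².
(Equivalently M_new = M × F_new/F_old = 6.13 × 0.586/0.335.)

10.7 kg/m²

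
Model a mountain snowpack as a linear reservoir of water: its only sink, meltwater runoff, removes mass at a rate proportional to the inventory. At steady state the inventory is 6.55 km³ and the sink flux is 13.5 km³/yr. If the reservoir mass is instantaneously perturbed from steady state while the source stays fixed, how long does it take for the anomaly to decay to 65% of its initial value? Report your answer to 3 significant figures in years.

For a linear reservoir the anomaly decays as exp(−t/τ) with τ = M/F = 6.55/13.5 = 0.4852 yr.
exp(−t/τ) = 0.65 ⇒ t = −τ ln(0.65) = 0.4852 × 0.4308 = 0.2090 yr.

0.209 yr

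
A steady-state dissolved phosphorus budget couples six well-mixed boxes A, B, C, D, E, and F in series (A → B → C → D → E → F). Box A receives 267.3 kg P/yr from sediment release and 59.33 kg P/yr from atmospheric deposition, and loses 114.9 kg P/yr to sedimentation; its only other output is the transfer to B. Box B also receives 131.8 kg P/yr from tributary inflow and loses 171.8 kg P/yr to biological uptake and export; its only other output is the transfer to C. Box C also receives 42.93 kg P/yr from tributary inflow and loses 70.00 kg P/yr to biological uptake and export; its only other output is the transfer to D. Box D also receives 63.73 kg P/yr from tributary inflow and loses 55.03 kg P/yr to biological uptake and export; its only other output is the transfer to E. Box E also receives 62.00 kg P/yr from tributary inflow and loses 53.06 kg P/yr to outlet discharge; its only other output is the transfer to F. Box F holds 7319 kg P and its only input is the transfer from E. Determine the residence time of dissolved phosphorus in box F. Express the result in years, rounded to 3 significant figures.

Box A: F(A→B) = (267.3 + 59.33) − 114.9 = 211.73 kg P/yr.
Box B: F(B→C) = (211.73 + 131.8) − 171.8 = 171.73 kg P/yr.
Box C: F(C→D) = (171.73 + 42.93) − 70.00 = 144.66 kg P/yr.
Box D: F(D→E) = (144.66 + 63.73) − 55.03 = 153.36 kg P/yr.
Box E: F(E→F) = (153.36 + 62.00) − 53.06 = 162.30 kg P/yr.
Box F throughput = its input = 162.30 kg P/yr; τ = 7319 / 162.30 = 45.10 yr.

45.1 yr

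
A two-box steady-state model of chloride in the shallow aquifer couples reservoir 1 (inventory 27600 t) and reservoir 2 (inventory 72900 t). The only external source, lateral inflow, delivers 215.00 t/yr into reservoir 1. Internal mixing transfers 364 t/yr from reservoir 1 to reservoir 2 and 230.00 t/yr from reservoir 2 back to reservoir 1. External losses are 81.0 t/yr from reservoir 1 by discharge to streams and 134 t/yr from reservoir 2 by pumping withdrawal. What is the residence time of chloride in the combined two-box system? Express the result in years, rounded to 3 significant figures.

Residence time in the combined system uses the total inventory and the total *external* removal — internal exchanges between the two boxes cancel.
M_total = 27600 + 72900 = 100500 t.
ΣF_external_out = 81.0 + 134 = 215.00 t/yr.
τ = M_total / ΣF_ext = 100500 / 215.00 = 467.4 yr.

467 yr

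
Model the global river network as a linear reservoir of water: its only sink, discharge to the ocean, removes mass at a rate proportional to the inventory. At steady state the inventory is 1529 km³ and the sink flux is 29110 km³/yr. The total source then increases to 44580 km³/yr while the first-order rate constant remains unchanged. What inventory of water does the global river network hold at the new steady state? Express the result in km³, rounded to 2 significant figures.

Rate constant k = F/M = 29110 / 1529 = 19.04 yr⁻¹.
At the new steady state, source = k·M_new ⇒ M_new = 44580 / 19.04 = 2342 km³.
(Equivalently M_new = M × F_new/F_old = 1529 × 44580/29110.)

2300 km³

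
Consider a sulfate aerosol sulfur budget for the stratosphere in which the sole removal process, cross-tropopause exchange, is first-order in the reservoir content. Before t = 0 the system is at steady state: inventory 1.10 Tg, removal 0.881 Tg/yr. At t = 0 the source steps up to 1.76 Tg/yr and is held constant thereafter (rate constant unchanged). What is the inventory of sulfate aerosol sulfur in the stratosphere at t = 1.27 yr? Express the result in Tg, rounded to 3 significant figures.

Residence time τ = M₀/F₀ = 1.249 yr. The eventual steady state is M_∞ = M₀·(F₁/F₀) = 1.10 × 1.76/0.881 = 2.1975 Tg.
The anomaly ΔM(t) = M(t) − M_∞ decays as ΔM₀·e^(−t/τ) with ΔM₀ = 1.10 − 2.1975 = −1.098 Tg.
At t = 1.27 yr, e^(−t/τ) = e^(−1.017) = 0.3616, so ΔM = −0.3969 Tg and M = 2.1975 − 0.3969 = 1.8006 Tg.

1.80 Tg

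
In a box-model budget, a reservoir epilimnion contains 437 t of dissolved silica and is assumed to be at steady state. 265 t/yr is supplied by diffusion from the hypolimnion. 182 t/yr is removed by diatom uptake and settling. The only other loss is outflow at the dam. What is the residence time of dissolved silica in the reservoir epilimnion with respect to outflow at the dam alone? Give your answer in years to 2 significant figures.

5.3 yr

At steady state ΣF_in = ΣF_out.
ΣF_in = 265.00 t/yr.
Outflow at the dam flux = ΣF_in − (182) = 265.00 − 182.0 = 83.00 t/yr.
τ = M / F = 437 / 83.00 = 5.265 yr.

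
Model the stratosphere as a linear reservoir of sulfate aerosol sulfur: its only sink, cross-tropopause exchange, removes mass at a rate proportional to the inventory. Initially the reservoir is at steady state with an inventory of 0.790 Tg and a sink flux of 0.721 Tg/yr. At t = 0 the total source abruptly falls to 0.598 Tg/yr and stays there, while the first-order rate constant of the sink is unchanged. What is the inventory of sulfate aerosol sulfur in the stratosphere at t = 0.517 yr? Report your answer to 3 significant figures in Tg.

0.739 Tg

The sink rate constant is k = F₀/M₀ = 0.721/0.790 = 0.9127 yr⁻¹.
Solving dM/dt = F₁ − kM with M(0) = M₀ gives M(t) = F₁/k + (M₀ − F₁/k)·e^(−kt).
F₁/k = 0.598/0.9127 = 0.65523 Tg; kt = 0.9127 × 0.517 = 0.4718, e^(−kt) = 0.6239.
M(0.517) = 0.65523 + (0.790 − 0.65523) × 0.6239 = 0.65523 + 0.08408 = 0.73931 Tg.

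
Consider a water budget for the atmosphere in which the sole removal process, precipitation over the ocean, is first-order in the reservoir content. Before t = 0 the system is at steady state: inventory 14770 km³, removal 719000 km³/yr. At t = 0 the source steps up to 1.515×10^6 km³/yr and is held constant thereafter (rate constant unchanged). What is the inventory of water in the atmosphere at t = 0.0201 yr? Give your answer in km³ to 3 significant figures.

Residence time τ = M₀/F₀ = 0.02054 yr. The eventual steady state is M_∞ = M₀·(F₁/F₀) = 14770 × 1.515×10^6/719000 = 31122 km³.
The anomaly ΔM(t) = M(t) − M_∞ decays as ΔM₀·e^(−t/τ) with ΔM₀ = 14770 − 31122 = −16350 km³.
At t = 0.0201 yr, e^(−t/τ) = e^(−0.9785) = 0.3759, so ΔM = −6146 km³ and M = 31122 − 6146 = 24975 km³.

25000 km³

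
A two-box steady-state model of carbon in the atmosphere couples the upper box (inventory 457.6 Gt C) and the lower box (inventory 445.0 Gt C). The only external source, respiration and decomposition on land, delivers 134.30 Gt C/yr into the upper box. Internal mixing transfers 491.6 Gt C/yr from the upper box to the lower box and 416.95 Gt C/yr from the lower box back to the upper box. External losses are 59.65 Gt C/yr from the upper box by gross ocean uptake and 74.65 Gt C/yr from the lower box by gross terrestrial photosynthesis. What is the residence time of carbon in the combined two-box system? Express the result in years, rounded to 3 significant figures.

6.72 yr

For the system as a whole, the A↔B exchange is internal and contributes nothing to the throughput; only the external sinks remove mass.
M_total = 457.6 + 445.0 = 902.60 Gt C.
ΣF_external_out = 59.65 + 74.65 = 134.30 Gt C/yr.
τ = M_total / ΣF_ext = 902.60 / 134.30 = 6.721 yr.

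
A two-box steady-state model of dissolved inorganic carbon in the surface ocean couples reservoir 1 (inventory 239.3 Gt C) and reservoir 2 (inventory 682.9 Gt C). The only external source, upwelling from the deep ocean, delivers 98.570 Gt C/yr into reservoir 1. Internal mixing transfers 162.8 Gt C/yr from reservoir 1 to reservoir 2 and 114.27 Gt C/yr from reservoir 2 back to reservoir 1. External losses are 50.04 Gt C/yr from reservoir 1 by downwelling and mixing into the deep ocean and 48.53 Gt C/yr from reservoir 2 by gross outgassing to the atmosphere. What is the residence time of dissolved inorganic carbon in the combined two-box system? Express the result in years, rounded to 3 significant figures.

For the system as a whole, the A↔B exchange is internal and contributes nothing to the throughput; only the external sinks remove mass.
M_total = 239.3 + 682.9 = 922.20 Gt C.
ΣF_external_out = 50.04 + 48.53 = 98.570 Gt C/yr.
τ = M_total / ΣF_ext = 922.20 / 98.570 = 9.356 yr.

9.36 yr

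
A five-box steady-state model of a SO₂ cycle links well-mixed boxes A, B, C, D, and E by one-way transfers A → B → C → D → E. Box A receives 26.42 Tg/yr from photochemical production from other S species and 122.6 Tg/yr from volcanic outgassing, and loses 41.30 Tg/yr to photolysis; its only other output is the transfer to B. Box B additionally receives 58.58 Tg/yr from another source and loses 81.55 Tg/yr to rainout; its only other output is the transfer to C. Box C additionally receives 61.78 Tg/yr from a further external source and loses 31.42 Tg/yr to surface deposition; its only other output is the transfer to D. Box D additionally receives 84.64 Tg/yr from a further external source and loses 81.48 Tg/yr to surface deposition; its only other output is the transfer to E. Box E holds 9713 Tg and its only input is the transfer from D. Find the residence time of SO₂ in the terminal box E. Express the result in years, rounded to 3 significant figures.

82.1 yr

Box A: F(A→B) = (26.42 + 122.6) − 41.30 = 107.72 Tg/yr.
Box B: F(B→C) = (107.72 + 58.58) − 81.55 = 84.750 Tg/yr.
Box C: F(C→D) = (84.750 + 61.78) − 31.42 = 115.11 Tg/yr.
Box D: F(D→E) = (115.11 + 84.64) − 81.48 = 118.27 Tg/yr.
Box E throughput = its input = 118.27 Tg/yr; τ = 9713 / 118.27 = 82.13 yr.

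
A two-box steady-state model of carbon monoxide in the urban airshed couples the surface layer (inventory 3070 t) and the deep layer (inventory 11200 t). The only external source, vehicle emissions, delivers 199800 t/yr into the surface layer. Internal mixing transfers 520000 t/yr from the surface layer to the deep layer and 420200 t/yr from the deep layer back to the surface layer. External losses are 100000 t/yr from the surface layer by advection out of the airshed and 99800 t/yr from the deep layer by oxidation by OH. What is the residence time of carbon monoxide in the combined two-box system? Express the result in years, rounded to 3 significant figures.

Residence time in the combined system uses the total inventory and the total *external* removal — internal exchanges between the two boxes cancel.
M_total = 3070 + 11200 = 14270 t.
ΣF_external_out = 100000 + 99800 = 199800 t/yr.
τ = M_total / ΣF_ext = 14270 / 199800 = 0.07142 yr.

0.0714 yr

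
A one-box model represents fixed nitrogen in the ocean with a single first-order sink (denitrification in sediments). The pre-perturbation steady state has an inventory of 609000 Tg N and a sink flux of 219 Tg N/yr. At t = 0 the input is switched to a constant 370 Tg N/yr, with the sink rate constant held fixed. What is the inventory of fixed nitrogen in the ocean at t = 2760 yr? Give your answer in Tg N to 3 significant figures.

873000 Tg N

τ = M₀/F₀ = 609000/219 = 2781 yr; rate constant k = 1/τ.
New steady state M_∞ = F₁/k = F₁·τ = 370 × 2781 = 1.0289×10^6 Tg N.
M(t) = M_∞ + (M₀ − M_∞)·e^(−t/τ); t/τ = 2760/2781 = 0.9925, so e^(−t/τ) = 0.3706.
M(t) = 1.0289×10^6 − 419900 × 0.3706 = 873270 Tg N.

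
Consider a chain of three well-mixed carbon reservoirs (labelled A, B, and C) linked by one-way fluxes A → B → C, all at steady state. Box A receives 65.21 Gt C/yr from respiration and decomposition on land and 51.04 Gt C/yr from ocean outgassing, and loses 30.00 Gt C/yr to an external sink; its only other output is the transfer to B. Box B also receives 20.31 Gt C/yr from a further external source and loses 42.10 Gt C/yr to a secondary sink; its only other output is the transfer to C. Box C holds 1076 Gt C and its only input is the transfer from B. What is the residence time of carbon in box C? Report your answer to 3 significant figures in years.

Box A: F(A→B) = (65.21 + 51.04) − 30.00 = 86.250 Gt C/yr.
Box B: F(B→C) = (86.250 + 20.31) − 42.10 = 64.460 Gt C/yr.
Box C throughput = its input = 64.460 Gt C/yr; τ = 1076 / 64.460 = 16.69 yr.

16.7 yr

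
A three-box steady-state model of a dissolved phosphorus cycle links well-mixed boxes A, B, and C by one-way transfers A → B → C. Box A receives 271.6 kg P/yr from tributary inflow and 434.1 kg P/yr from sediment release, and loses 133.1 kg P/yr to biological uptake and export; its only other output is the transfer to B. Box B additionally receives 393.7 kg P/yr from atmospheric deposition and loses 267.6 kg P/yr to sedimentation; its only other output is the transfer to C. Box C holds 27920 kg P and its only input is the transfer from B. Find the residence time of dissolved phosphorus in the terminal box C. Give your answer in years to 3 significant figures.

40.0 yr

Box A: F(A→B) = (271.6 + 434.1) − 133.1 = 572.60 kg P/yr.
Box B: F(B→C) = (572.60 + 393.7) − 267.6 = 698.70 kg P/yr.
Box C throughput = its input = 698.70 kg P/yr; τ = 27920 / 698.70 = 39.96 yr.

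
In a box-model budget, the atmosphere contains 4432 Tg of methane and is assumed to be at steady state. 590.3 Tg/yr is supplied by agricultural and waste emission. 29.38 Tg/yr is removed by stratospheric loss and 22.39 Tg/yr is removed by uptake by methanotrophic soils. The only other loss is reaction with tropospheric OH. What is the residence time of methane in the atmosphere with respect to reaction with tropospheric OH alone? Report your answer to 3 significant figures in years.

At steady state ΣF_in = ΣF_out.
ΣF_in = 590.30 Tg/yr.
Reaction with tropospheric OH flux = ΣF_in − (29.38 + 22.39) = 590.30 − 51.77 = 538.5 Tg/yr.
τ = M / F = 4432 / 538.5 = 8.230 yr.

8.23 yr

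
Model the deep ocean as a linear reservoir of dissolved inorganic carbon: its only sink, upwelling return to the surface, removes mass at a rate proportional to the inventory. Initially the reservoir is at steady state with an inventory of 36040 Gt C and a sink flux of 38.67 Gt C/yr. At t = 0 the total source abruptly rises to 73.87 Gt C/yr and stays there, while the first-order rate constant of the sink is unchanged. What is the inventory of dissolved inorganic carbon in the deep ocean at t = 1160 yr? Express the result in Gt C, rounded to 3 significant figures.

Residence time τ = M₀/F₀ = 932.0 yr. The eventual steady state is M_∞ = M₀·(F₁/F₀) = 36040 × 73.87/38.67 = 68846 Gt C.
The anomaly ΔM(t) = M(t) − M_∞ decays as ΔM₀·e^(−t/τ) with ΔM₀ = 36040 − 68846 = −32810 Gt C.
At t = 1160 yr, e^(−t/τ) = e^(−1.245) = 0.2880, so ΔM = −9449 Gt C and M = 68846 − 9449 = 59397 Gt C.

59400 Gt C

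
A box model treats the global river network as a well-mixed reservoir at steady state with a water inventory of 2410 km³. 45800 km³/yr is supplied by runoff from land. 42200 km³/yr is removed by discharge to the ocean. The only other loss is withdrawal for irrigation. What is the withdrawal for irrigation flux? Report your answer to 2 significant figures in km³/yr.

At steady state ΣF_in = ΣF_out.
ΣF_in = 45800 km³/yr.
Withdrawal for irrigation flux = ΣF_in − (42200) = 45800 − 42200 = 3600 km³/yr.

3600 km³/yr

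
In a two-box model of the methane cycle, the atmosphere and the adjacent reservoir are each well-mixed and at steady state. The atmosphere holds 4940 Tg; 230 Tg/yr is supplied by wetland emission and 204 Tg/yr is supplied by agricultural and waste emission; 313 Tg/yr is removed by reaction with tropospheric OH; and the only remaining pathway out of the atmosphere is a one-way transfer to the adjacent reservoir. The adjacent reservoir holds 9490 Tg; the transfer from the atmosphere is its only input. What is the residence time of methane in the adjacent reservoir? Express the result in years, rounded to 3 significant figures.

78.4 yr

Balance the atmosphere: ΣF_in = 230 + 204 = 434.00 Tg/yr.
Transfer to the adjacent reservoir = ΣF_in − (313) = 121.00 Tg/yr.
At steady state the output of the adjacent reservoir equals its input, 121.00 Tg/yr.
τ = M / F = 9490 / 121.00 = 78.43 yr.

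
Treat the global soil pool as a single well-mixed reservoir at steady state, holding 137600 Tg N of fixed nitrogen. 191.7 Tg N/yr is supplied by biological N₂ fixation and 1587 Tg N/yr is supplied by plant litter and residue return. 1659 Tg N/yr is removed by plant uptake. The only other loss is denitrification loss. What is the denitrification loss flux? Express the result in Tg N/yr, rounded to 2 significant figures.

At steady state ΣF_in = ΣF_out.
ΣF_in = 191.7 + 1587 = 1778.7 Tg N/yr.
Denitrification loss flux = ΣF_in − (1659) = 1778.7 − 1659 = 119.7 Tg N/yr.

120 Tg N/yr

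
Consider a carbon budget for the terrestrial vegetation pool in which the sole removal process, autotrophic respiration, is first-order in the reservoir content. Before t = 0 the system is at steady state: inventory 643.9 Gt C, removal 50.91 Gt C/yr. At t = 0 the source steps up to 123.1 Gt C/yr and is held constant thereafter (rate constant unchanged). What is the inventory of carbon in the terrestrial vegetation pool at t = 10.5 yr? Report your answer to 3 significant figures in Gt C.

Residence time τ = M₀/F₀ = 12.65 yr. The eventual steady state is M_∞ = M₀·(F₁/F₀) = 643.9 × 123.1/50.91 = 1556.9 Gt C.
The anomaly ΔM(t) = M(t) − M_∞ decays as ΔM₀·e^(−t/τ) with ΔM₀ = 643.9 − 1556.9 = −913.0 Gt C.
At t = 10.5 yr, e^(−t/τ) = e^(−0.8302) = 0.4360, so ΔM = −398.1 Gt C and M = 1556.9 − 398.1 = 1158.9 Gt C.

1160 Gt C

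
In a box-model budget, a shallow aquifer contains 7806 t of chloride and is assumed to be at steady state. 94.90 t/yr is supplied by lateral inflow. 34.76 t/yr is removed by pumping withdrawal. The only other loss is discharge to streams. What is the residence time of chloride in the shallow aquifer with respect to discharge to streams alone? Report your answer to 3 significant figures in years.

At steady state ΣF_in = ΣF_out.
ΣF_in = 94.900 t/yr.
Discharge to streams flux = ΣF_in − (34.76) = 94.900 − 34.76 = 60.14 t/yr.
τ = M / F = 7806 / 60.14 = 129.8 yr.

130 yr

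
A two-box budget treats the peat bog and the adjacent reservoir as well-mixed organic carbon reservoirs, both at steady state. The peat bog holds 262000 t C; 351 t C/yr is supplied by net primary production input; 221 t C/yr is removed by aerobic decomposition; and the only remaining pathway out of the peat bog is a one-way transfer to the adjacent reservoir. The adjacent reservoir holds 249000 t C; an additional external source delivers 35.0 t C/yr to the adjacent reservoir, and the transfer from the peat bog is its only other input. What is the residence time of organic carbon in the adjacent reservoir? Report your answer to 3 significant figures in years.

Balance the peat bog: ΣF_in = 351.00 t C/yr.
Transfer to the adjacent reservoir = ΣF_in − (221) = 130.00 t C/yr.
Total input to the adjacent reservoir = 130.00 + 35.0 = 165.00 t C/yr; at steady state this equals its total output.
τ = M / F = 249000 / 165.00 = 1509 yr.

1510 yr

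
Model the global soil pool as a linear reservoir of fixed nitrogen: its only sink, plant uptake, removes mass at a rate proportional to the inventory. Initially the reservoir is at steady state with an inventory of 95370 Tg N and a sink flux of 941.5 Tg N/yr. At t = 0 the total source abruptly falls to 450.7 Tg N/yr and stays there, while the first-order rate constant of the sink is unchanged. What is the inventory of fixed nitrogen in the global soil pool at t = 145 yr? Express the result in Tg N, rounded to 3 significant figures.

The sink rate constant is k = F₀/M₀ = 941.5/95370 = 0.009872 yr⁻¹.
Solving dM/dt = F₁ − kM with M(0) = M₀ gives M(t) = F₁/k + (M₀ − F₁/k)·e^(−kt).
F₁/k = 450.7/0.009872 = 45654 Tg N; kt = 0.009872 × 145 = 1.431, e^(−kt) = 0.2390.
M(145) = 45654 + (95370 − 45654) × 0.2390 = 45654 + 11880 = 57534 Tg N.

57500 Tg N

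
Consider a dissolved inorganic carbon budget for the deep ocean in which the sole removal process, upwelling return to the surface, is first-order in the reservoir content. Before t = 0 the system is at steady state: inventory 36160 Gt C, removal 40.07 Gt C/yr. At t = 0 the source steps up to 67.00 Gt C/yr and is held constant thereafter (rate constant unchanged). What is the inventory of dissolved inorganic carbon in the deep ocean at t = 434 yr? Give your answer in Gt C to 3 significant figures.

τ = M₀/F₀ = 36160/40.07 = 902.4 yr; rate constant k = 1/τ.
New steady state M_∞ = F₁/k = F₁·τ = 67.00 × 902.4 = 60462 Gt C.
M(t) = M_∞ + (M₀ − M_∞)·e^(−t/τ); t/τ = 434/902.4 = 0.4809, so e^(−t/τ) = 0.6182.
M(t) = 60462 − 24300 × 0.6182 = 45438 Gt C.

45400 Gt C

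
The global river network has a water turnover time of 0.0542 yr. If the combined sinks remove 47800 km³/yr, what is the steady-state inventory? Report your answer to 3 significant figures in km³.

τ = M/F ⇒ M = τ × F = 0.0542 × 47800 = 2591 km³.

2590 km³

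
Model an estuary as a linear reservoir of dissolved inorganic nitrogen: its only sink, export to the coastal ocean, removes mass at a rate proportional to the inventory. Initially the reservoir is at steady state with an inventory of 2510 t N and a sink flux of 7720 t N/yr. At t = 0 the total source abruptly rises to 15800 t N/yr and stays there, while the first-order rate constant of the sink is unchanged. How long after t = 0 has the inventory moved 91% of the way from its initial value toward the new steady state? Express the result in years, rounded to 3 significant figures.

0.783 yr

τ = M₀/F₀ = 2510/7720 = 0.3251 yr.
The remaining gap fraction is e^(−t/τ); 91% covered ⇒ e^(−t/τ) = 0.0900.
t = −τ ln(0.0900) = 0.3251 × 2.408 = 0.7829 yr.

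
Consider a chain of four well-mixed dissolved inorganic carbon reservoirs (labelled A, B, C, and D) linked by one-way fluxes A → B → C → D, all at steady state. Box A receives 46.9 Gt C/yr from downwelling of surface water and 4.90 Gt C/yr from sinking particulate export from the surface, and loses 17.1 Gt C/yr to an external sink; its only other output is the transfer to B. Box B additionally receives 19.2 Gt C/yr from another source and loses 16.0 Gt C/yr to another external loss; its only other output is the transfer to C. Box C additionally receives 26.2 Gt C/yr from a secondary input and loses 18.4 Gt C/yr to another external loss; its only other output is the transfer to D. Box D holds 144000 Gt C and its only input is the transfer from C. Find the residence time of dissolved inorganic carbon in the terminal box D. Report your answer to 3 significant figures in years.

Box A: F(A→B) = (46.9 + 4.90) − 17.1 = 34.700 Gt C/yr.
Box B: F(B→C) = (34.700 + 19.2) − 16.0 = 37.900 Gt C/yr.
Box C: F(C→D) = (37.900 + 26.2) − 18.4 = 45.700 Gt C/yr.
Box D throughput = its input = 45.700 Gt C/yr; τ = 144000 / 45.700 = 3151 yr.

3150 yr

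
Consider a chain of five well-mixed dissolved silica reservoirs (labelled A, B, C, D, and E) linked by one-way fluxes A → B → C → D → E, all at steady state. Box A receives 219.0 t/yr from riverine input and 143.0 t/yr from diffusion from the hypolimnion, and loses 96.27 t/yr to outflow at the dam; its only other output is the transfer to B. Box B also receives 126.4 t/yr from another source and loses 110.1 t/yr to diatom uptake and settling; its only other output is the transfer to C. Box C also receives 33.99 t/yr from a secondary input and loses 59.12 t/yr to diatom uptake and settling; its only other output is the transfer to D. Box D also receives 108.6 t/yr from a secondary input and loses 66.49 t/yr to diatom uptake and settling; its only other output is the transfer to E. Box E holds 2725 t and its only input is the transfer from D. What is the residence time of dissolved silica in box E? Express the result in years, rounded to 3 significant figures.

Box A: F(A→B) = (219.0 + 143.0) − 96.27 = 265.73 t/yr.
Box B: F(B→C) = (265.73 + 126.4) − 110.1 = 282.03 t/yr.
Box C: F(C→D) = (282.03 + 33.99) − 59.12 = 256.90 t/yr.
Box D: F(D→E) = (256.90 + 108.6) − 66.49 = 299.01 t/yr.
Box E throughput = its input = 299.01 t/yr; τ = 2725 / 299.01 = 9.113 yr.

9.11 yr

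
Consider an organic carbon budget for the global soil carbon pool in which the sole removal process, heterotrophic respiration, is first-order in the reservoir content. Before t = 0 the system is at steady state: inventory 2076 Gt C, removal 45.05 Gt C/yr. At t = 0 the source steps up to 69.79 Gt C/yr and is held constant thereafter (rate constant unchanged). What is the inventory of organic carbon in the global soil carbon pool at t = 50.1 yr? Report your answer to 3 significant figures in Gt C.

τ = M₀/F₀ = 2076/45.05 = 46.08 yr; rate constant k = 1/τ.
New steady state M_∞ = F₁/k = F₁·τ = 69.79 × 46.08 = 3216.1 Gt C.
M(t) = M_∞ + (M₀ − M_∞)·e^(−t/τ); t/τ = 50.1/46.08 = 1.087, so e^(−t/τ) = 0.3372.
M(t) = 3216.1 − 1140 × 0.3372 = 2831.7 Gt C.

2830 Gt C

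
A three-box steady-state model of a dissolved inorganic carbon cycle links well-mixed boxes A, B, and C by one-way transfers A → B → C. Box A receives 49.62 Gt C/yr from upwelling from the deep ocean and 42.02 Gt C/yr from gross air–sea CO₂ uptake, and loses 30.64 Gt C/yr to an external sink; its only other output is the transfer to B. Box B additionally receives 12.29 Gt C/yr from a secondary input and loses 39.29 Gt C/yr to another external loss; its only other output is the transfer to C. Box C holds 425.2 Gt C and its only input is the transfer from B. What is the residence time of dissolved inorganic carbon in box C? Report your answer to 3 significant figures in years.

Box A: F(A→B) = (49.62 + 42.02) − 30.64 = 61.000 Gt C/yr.
Box B: F(B→C) = (61.000 + 12.29) − 39.29 = 34.000 Gt C/yr.
Box C throughput = its input = 34.000 Gt C/yr; τ = 425.2 / 34.000 = 12.51 yr.

12.5 yr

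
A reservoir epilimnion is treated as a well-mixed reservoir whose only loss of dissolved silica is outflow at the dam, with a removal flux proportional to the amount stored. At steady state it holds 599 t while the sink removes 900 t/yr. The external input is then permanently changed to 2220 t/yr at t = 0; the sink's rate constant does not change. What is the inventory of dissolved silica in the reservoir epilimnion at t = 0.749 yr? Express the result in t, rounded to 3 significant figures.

1190 t

Residence time τ = M₀/F₀ = 0.6656 yr. The eventual steady state is M_∞ = M₀·(F₁/F₀) = 599 × 2220/900 = 1477.5 t.
The anomaly ΔM(t) = M(t) − M_∞ decays as ΔM₀·e^(−t/τ) with ΔM₀ = 599 − 1477.5 = −878.5 t.
At t = 0.749 yr, e^(−t/τ) = e^(−1.125) = 0.3245, so ΔM = −285.1 t and M = 1477.5 − 285.1 = 1192.4 t.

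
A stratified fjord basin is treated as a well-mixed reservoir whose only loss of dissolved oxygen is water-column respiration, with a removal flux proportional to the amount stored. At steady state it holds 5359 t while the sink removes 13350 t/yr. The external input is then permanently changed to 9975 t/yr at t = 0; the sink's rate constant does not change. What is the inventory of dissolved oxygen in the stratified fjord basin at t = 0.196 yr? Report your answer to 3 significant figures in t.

Residence time τ = M₀/F₀ = 0.4014 yr. The eventual steady state is M_∞ = M₀·(F₁/F₀) = 5359 × 9975/13350 = 4004.2 t.
The anomaly ΔM(t) = M(t) − M_∞ decays as ΔM₀·e^(−t/τ) with ΔM₀ = 5359 − 4004.2 = 1355 t.
At t = 0.196 yr, e^(−t/τ) = e^(−0.4883) = 0.6137, so ΔM = 831.4 t and M = 4004.2 + 831.4 = 4835.6 t.

4840 t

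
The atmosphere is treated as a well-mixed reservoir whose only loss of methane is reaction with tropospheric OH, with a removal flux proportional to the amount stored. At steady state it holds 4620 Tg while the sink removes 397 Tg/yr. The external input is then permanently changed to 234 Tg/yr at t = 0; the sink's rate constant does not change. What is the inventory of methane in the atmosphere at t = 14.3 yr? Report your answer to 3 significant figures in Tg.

3280 Tg

τ = M₀/F₀ = 4620/397 = 11.64 yr; rate constant k = 1/τ.
New steady state M_∞ = F₁/k = F₁·τ = 234 × 11.64 = 2723.1 Tg.
M(t) = M_∞ + (M₀ − M_∞)·e^(−t/τ); t/τ = 14.3/11.64 = 1.229, so e^(−t/τ) = 0.2926.
M(t) = 2723.1 + 1897 × 0.2926 = 3278.2 Tg.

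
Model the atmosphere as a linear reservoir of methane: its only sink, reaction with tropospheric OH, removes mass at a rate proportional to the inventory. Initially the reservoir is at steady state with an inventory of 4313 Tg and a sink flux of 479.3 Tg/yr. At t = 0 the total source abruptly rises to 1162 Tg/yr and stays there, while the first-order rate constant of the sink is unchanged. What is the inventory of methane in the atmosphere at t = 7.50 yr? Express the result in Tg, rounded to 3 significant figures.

7790 Tg

Residence time τ = M₀/F₀ = 8.999 yr. The eventual steady state is M_∞ = M₀·(F₁/F₀) = 4313 × 1162/479.3 = 10456 Tg.
The anomaly ΔM(t) = M(t) − M_∞ decays as ΔM₀·e^(−t/τ) with ΔM₀ = 4313 − 10456 = −6143 Tg.
At t = 7.50 yr, e^(−t/τ) = e^(−0.8335) = 0.4345, so ΔM = −2670 Tg and M = 10456 − 2670 = 7786.8 Tg.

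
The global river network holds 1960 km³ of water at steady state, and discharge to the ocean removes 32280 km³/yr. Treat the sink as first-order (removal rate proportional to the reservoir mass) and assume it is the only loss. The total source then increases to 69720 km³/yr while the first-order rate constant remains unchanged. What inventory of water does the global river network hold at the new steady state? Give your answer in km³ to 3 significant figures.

Rate constant k = F/M = 32280 / 1960 = 16.47 yr⁻¹.
At the new steady state, source = k·M_new ⇒ M_new = 69720 / 16.47 = 4233 km³.
(Equivalently M_new = M × F_new/F_old = 1960 × 69720/32280.)

4230 km³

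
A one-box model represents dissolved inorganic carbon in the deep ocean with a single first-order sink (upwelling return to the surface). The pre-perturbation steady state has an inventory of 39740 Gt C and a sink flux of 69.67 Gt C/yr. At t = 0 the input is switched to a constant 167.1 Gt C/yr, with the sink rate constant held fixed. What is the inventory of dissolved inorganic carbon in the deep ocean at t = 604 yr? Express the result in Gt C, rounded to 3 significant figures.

76000 Gt C

The sink rate constant is k = F₀/M₀ = 69.67/39740 = 0.001753 yr⁻¹.
Solving dM/dt = F₁ − kM with M(0) = M₀ gives M(t) = F₁/k + (M₀ − F₁/k)·e^(−kt).
F₁/k = 167.1/0.001753 = 95314 Gt C; kt = 0.001753 × 604 = 1.059, e^(−kt) = 0.3468.
M(604) = 95314 + (39740 − 95314) × 0.3468 = 95314 − 19280 = 76039 Gt C.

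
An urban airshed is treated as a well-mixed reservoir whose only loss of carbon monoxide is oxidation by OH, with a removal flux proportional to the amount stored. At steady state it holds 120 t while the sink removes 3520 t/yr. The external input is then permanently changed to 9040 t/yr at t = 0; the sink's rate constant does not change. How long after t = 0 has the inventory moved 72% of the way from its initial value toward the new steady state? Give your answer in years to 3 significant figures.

τ = M₀/F₀ = 120/3520 = 0.03409 yr.
The remaining gap fraction is e^(−t/τ); 72% covered ⇒ e^(−t/τ) = 0.280.
t = −τ ln(0.280) = 0.03409 × 1.273 = 0.04340 yr.

0.0434 yr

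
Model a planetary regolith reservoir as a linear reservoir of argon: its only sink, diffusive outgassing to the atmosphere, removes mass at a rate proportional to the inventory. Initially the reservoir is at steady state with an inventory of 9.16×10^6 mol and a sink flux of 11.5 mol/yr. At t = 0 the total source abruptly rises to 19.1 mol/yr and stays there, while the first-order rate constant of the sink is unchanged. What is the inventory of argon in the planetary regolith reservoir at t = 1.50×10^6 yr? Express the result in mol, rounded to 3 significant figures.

1.43×10^7 mol

The sink rate constant is k = F₀/M₀ = 11.5/9.16×10^6 = 1.255×10^-6 yr⁻¹.
Solving dM/dt = F₁ − kM with M(0) = M₀ gives M(t) = F₁/k + (M₀ − F₁/k)·e^(−kt).
F₁/k = 19.1/1.255×10^-6 = 1.5214×10^7 mol; kt = 1.255×10^-6 × 1.50×10^6 = 1.883, e^(−kt) = 0.1521.
M(1.50×10^6) = 1.5214×10^7 + (9.16×10^6 − 1.5214×10^7) × 0.1521 = 1.5214×10^7 − 920800 = 1.4293×10^7 mol.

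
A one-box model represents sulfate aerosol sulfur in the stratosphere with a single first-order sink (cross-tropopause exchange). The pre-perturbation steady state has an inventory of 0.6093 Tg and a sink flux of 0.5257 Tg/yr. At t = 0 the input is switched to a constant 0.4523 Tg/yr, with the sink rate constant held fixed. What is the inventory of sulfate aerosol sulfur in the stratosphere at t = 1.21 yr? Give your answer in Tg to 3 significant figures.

The sink rate constant is k = F₀/M₀ = 0.5257/0.6093 = 0.8628 yr⁻¹.
Solving dM/dt = F₁ − kM with M(0) = M₀ gives M(t) = F₁/k + (M₀ − F₁/k)·e^(−kt).
F₁/k = 0.4523/0.8628 = 0.52423 Tg; kt = 0.8628 × 1.21 = 1.044, e^(−kt) = 0.3521.
M(1.21) = 0.52423 + (0.6093 − 0.52423) × 0.3521 = 0.52423 + 0.02995 = 0.55418 Tg.

0.554 Tg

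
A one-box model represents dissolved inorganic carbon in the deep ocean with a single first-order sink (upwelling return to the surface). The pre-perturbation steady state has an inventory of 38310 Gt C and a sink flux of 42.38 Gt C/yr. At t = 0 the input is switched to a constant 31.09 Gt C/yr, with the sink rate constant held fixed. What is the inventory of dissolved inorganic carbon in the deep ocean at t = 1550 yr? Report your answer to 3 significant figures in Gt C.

τ = M₀/F₀ = 38310/42.38 = 904.0 yr; rate constant k = 1/τ.
New steady state M_∞ = F₁/k = F₁·τ = 31.09 × 904.0 = 28104 Gt C.
M(t) = M_∞ + (M₀ − M_∞)·e^(−t/τ); t/τ = 1550/904.0 = 1.715, so e^(−t/τ) = 0.1800.
M(t) = 28104 + 10210 × 0.1800 = 29942 Gt C.

29900 Gt C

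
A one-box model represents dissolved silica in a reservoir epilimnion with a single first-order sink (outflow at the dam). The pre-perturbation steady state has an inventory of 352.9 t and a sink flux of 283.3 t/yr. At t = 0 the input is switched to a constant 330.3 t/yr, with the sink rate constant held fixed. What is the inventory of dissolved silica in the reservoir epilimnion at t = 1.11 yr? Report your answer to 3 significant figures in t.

τ = M₀/F₀ = 352.9/283.3 = 1.246 yr; rate constant k = 1/τ.
New steady state M_∞ = F₁/k = F₁·τ = 330.3 × 1.246 = 411.45 t.
M(t) = M_∞ + (M₀ − M_∞)·e^(−t/τ); t/τ = 1.11/1.246 = 0.8911, so e^(−t/τ) = 0.4102.
M(t) = 411.45 − 58.55 × 0.4102 = 387.43 t.

387 t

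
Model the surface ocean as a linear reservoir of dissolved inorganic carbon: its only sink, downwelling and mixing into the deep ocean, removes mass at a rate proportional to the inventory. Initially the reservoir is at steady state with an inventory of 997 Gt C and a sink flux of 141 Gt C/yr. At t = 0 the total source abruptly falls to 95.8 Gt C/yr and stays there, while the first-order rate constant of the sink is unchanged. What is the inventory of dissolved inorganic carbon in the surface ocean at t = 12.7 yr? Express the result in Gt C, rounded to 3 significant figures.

730 Gt C

The sink rate constant is k = F₀/M₀ = 141/997 = 0.1414 yr⁻¹.
Solving dM/dt = F₁ − kM with M(0) = M₀ gives M(t) = F₁/k + (M₀ − F₁/k)·e^(−kt).
F₁/k = 95.8/0.1414 = 677.39 Gt C; kt = 0.1414 × 12.7 = 1.796, e^(−kt) = 0.1659.
M(12.7) = 677.39 + (997 − 677.39) × 0.1659 = 677.39 + 53.04 = 730.43 Gt C.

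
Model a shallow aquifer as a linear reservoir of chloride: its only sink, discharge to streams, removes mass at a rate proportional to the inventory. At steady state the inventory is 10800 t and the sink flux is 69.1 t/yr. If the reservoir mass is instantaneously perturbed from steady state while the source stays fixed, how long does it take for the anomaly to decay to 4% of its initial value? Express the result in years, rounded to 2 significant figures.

500 yr

For a linear reservoir the anomaly decays as exp(−t/τ) with τ = M/F = 10800/69.1 = 156.3 yr.
exp(−t/τ) = 0.04 ⇒ t = −τ ln(0.04) = 156.3 × 3.219 = 503.1 yr.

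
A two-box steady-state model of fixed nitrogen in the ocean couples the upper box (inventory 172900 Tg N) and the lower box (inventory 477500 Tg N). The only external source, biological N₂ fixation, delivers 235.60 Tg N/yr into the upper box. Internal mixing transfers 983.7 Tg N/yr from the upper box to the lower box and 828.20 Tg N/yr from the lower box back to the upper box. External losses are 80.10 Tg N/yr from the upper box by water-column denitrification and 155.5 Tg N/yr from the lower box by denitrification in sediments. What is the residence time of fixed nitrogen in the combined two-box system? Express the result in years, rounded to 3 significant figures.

Residence time in the combined system uses the total inventory and the total *external* removal — internal exchanges between the two boxes cancel.
M_total = 172900 + 477500 = 650400 Tg N.
ΣF_external_out = 80.10 + 155.5 = 235.60 Tg N/yr.
τ = M_total / ΣF_ext = 650400 / 235.60 = 2761 yr.

2760 yr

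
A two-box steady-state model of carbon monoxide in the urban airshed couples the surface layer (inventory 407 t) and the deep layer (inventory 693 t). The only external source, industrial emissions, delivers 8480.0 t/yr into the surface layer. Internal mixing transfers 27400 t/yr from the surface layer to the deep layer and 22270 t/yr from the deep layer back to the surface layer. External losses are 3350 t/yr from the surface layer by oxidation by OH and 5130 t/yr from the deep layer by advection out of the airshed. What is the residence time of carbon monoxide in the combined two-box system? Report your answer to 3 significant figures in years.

Residence time in the combined system uses the total inventory and the total *external* removal — internal exchanges between the two boxes cancel.
M_total = 407 + 693 = 1100.0 t.
ΣF_external_out = 3350 + 5130 = 8480.0 t/yr.
τ = M_total / ΣF_ext = 1100.0 / 8480.0 = 0.1297 yr.

0.130 yr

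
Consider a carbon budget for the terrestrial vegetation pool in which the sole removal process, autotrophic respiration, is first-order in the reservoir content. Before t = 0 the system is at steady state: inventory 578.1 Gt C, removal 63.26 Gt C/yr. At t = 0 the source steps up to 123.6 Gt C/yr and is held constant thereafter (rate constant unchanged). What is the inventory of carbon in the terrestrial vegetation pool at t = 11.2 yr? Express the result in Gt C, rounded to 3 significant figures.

τ = M₀/F₀ = 578.1/63.26 = 9.138 yr; rate constant k = 1/τ.
New steady state M_∞ = F₁/k = F₁·τ = 123.6 × 9.138 = 1129.5 Gt C.
M(t) = M_∞ + (M₀ − M_∞)·e^(−t/τ); t/τ = 11.2/9.138 = 1.226, so e^(−t/τ) = 0.2936.
M(t) = 1129.5 − 551.4 × 0.2936 = 967.63 Gt C.

968 Gt C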